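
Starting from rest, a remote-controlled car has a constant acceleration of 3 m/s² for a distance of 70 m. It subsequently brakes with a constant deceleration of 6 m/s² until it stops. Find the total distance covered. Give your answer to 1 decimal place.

Phase 1 (accelerating): v₀ = 0 m/s, a = 3 m/s².
v² = v₀² + 2aΔx = 0² + 2·3·70 = 420 → v = 20.5 m/s
t = (v − v₀)/a = (20.5 − 0)/3 = 6.83 s

Phase 2 (decelerating): v₀ = 20.5 m/s, a = -6 m/s².
v = v₀ + at → t = (0 − 20.5) / -6 = 3.42 s
v² = v₀² + 2aΔx → Δx = (0² − 20.5²)/(2·-6) = 35.0 m
Total distance = 70.0 + 35.0 = 105 m

105.0 m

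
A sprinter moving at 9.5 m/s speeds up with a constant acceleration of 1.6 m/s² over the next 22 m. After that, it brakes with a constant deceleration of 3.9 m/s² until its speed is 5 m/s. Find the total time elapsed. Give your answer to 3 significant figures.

Phase 1 (accelerating): v₀ = 9.50 m/s, a = 1.6 m/s².
v² = v₀² + 2aΔx = 9.50² + 2·1.6·22 = 161 → v = 12.7 m/s
t = (v − v₀)/a = (12.7 − 9.50)/1.6 = 1.98 s

Phase 2 (decelerating): v₀ = 12.7 m/s, a = -3.9 m/s².
v = v₀ + at → t = (5 − 12.7) / -3.9 = 1.97 s
v² = v₀² + 2aΔx → Δx = (5² − 12.7²)/(2·-3.9) = 17.4 m
Total time = 1.98 + 1.97 = 3.95 s

3.95 s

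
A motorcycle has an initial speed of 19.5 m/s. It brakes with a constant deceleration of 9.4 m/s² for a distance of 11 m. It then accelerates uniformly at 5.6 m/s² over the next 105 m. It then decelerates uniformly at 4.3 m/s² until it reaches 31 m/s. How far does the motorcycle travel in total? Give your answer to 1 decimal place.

Phase 1 (decelerating): v₀ = 19.5 m/s, a = -9.4 m/s².
v² = v₀² + 2aΔx = 19.5² + 2·-9.4·11 = 173 → v = 13.2 m/s
t = (v − v₀)/a = (13.2 − 19.5)/-9.4 = 0.673 s

Phase 2 (accelerating): v₀ = 13.2 m/s, a = 5.6 m/s².
v² = v₀² + 2aΔx = 13.2² + 2·5.6·105 = 1350 → v = 36.7 m/s
t = (v − v₀)/a = (36.7 − 13.2)/5.6 = 4.21 s

Phase 3 (decelerating): v₀ = 36.7 m/s, a = -4.3 m/s².
v = v₀ + at → t = (31 − 36.7) / -4.3 = 1.33 s
v² = v₀² + 2aΔx → Δx = (31² − 36.7²)/(2·-4.3) = 45.2 m
Total distance = 11.0 + 105 + 45.2 = 161 m

161.2 m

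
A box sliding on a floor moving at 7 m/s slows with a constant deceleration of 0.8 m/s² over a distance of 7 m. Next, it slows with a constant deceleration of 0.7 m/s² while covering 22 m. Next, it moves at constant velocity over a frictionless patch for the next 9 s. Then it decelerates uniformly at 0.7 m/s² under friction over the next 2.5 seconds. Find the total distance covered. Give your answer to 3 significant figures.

Phase 1 (decelerating): v₀ = 7.00 m/s, a = -0.8 m/s².
v² = v₀² + 2aΔx = 7.00² + 2·-0.8·7 = 37.8 → v = 6.15 m/s
t = (v − v₀)/a = (6.15 − 7.00)/-0.8 = 1.06 s

Phase 2 (decelerating): v₀ = 6.15 m/s, a = -0.7 m/s².
v² = v₀² + 2aΔx = 6.15² + 2·-0.7·22 = 7.00 → v = 2.65 m/s
t = (v − v₀)/a = (2.65 − 6.15)/-0.7 = 5.00 s

Phase 3 (constant speed): v₀ = 2.65 m/s, a = 0 m/s².
v = v₀ + at = 2.65 + (0)(9) = 2.65 m/s
Δx = v₀t + ½at² = 2.65·9 + 0.5·0·9² = 23.8 m

Phase 4 (decelerating): v₀ = 2.65 m/s, a = -0.7 m/s².
v = v₀ + at = 2.65 + (-0.7)(2.5) = 0.896 m/s
Δx = v₀t + ½at² = 2.65·2.5 + 0.5·-0.7·2.5² = 4.43 m
Total distance = 7.00 + 22.0 + 23.8 + 4.43 = 57.2 m

57.2 m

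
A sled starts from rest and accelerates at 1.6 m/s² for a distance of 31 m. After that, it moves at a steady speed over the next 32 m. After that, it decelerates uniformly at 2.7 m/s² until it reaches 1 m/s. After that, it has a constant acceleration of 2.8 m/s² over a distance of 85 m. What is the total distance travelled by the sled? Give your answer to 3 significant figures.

Phase 1 (accelerating): v₀ = 0 m/s, a = 1.6 m/s².
v² = v₀² + 2aΔx = 0² + 2·1.6·31 = 99.2 → v = 9.96 m/s
t = (v − v₀)/a = (9.96 − 0)/1.6 = 6.22 s

Phase 2 (constant speed): v₀ = 9.96 m/s, a = 0 m/s².
Constant speed: t = d/v = 32/9.96 = 3.21 s

Phase 3 (decelerating): v₀ = 9.96 m/s, a = -2.7 m/s².
v = v₀ + at → t = (1 − 9.96) / -2.7 = 3.32 s
v² = v₀² + 2aΔx → Δx = (1² − 9.96²)/(2·-2.7) = 18.2 m

Phase 4 (accelerating): v₀ = 1.00 m/s, a = 2.8 m/s².
v² = v₀² + 2aΔx = 1.00² + 2·2.8·85 = 477 → v = 21.8 m/s
t = (v − v₀)/a = (21.8 − 1.00)/2.8 = 7.44 s
Total distance = 31.0 + 32.0 + 18.2 + 85.0 = 166 m

166 m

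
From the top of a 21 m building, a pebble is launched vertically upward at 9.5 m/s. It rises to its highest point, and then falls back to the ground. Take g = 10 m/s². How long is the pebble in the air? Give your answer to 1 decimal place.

Phase 1 (rising): v₀ = 9.50 m/s, a = -10 m/s².
v = v₀ + at → t = (0 − 9.50) / -10 = 0.950 s
v² = v₀² + 2aΔx → Δx = (0² − 9.50²)/(2·-10) = 4.51 m

Phase 2 (falling): v₀ = 0 m/s, a = -10 m/s².
Falls 25.5 m from rest: t = √(2·25.5/10) = 2.26 s; v = g·t = 22.6 m/s.
Total time = 0.950 + 2.26 = 3.21 s

3.2 s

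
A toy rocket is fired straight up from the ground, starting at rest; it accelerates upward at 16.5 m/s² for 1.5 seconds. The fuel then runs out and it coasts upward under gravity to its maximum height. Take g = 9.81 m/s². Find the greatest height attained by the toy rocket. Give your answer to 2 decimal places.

49.78 m

Phase 1 (powered ascent): v₀ = 0 m/s, a = 16.5 m/s².
v = v₀ + at = 0 + (16.5)(1.5) = 24.8 m/s
Δx = v₀t + ½at² = 0·1.5 + 0.5·16.5·1.5² = 18.6 m

Phase 2 (coasting upward): v₀ = 24.8 m/s, a = -9.81 m/s².
v = v₀ + at → t = (0 − 24.8) / -9.81 = 2.52 s
v² = v₀² + 2aΔx → Δx = (0² − 24.8²)/(2·-9.81) = 31.2 m
Maximum height = 18.6 + 31.2 = 49.8 m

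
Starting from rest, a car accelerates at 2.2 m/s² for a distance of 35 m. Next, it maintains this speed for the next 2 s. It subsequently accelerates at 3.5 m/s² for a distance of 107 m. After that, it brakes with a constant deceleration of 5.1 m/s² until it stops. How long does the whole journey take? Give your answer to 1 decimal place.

18.6 s

Phase 1 (accelerating): v₀ = 0 m/s, a = 2.2 m/s².
v² = v₀² + 2aΔx = 0² + 2·2.2·35 = 154 → v = 12.4 m/s
t = (v − v₀)/a = (12.4 − 0)/2.2 = 5.64 s

Phase 2 (constant speed): v₀ = 12.4 m/s, a = 0 m/s².
v = v₀ + at = 12.4 + (0)(2) = 12.4 m/s
Δx = v₀t + ½at² = 12.4·2 + 0.5·0·2² = 24.8 m

Phase 3 (accelerating): v₀ = 12.4 m/s, a = 3.5 m/s².
v² = v₀² + 2aΔx = 12.4² + 2·3.5·107 = 903 → v = 30.0 m/s
t = (v − v₀)/a = (30.0 − 12.4)/3.5 = 5.04 s

Phase 4 (decelerating): v₀ = 30.0 m/s, a = -5.1 m/s².
v = v₀ + at → t = (0 − 30.0) / -5.1 = 5.89 s
v² = v₀² + 2aΔx → Δx = (0² − 30.0²)/(2·-5.1) = 88.5 m
Total time = 5.64 + 2.00 + 5.04 + 5.89 = 18.6 s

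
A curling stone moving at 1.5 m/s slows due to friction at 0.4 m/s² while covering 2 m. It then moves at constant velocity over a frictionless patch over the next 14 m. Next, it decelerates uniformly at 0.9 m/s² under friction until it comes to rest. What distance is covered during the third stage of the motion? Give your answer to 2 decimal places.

0.36 m

Phase 1 (decelerating): v₀ = 1.50 m/s, a = -0.4 m/s².
v² = v₀² + 2aΔx = 1.50² + 2·-0.4·2 = 0.650 → v = 0.806 m/s
t = (v − v₀)/a = (0.806 − 1.50)/-0.4 = 1.73 s

Phase 2 (constant speed): v₀ = 0.806 m/s, a = 0 m/s².
Constant speed: t = d/v = 14/0.806 = 17.4 s

Phase 3 (decelerating): v₀ = 0.806 m/s, a = -0.9 m/s².
v = v₀ + at → t = (0 − 0.806) / -0.9 = 0.896 s
v² = v₀² + 2aΔx → Δx = (0² − 0.806²)/(2·-0.9) = 0.361 m
Distance in phase 3 = 0.361 m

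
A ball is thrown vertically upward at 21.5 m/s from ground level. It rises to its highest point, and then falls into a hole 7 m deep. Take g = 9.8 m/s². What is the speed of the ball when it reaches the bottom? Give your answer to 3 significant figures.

Phase 1 (rising): v₀ = 21.5 m/s, a = -9.8 m/s².
v = v₀ + at → t = (0 − 21.5) / -9.8 = 2.19 s
v² = v₀² + 2aΔx → Δx = (0² − 21.5²)/(2·-9.8) = 23.6 m

Phase 2 (falling): v₀ = 0 m/s, a = -9.8 m/s².
Falls 30.6 m from rest: t = √(2·30.6/9.8) = 2.50 s; v = g·t = 24.5 m/s.
Final speed = 24.5 m/s

24.5 m/s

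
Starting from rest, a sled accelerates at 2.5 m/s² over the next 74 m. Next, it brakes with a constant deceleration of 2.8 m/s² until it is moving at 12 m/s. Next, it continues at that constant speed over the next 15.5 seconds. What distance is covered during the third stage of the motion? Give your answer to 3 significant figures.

Phase 1 (accelerating): v₀ = 0 m/s, a = 2.5 m/s².
v² = v₀² + 2aΔx = 0² + 2·2.5·74 = 370 → v = 19.2 m/s
t = (v − v₀)/a = (19.2 − 0)/2.5 = 7.69 s

Phase 2 (decelerating): v₀ = 19.2 m/s, a = -2.8 m/s².
v = v₀ + at → t = (12 − 19.2) / -2.8 = 2.58 s
v² = v₀² + 2aΔx → Δx = (12² − 19.2²)/(2·-2.8) = 40.4 m

Phase 3 (constant speed): v₀ = 12.0 m/s, a = 0 m/s².
v = v₀ + at = 12.0 + (0)(15.5) = 12.0 m/s
Δx = v₀t + ½at² = 12.0·15.5 + 0.5·0·15.5² = 186 m
Distance in phase 3 = 186 m

186 m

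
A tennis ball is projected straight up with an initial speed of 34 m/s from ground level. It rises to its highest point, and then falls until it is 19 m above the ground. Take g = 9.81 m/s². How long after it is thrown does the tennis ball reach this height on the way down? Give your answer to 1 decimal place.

Phase 1 (rising): v₀ = 34.0 m/s, a = -9.81 m/s².
v = v₀ + at → t = (0 − 34.0) / -9.81 = 3.47 s
v² = v₀² + 2aΔx → Δx = (0² − 34.0²)/(2·-9.81) = 58.9 m

Phase 2 (falling): v₀ = 0 m/s, a = -9.81 m/s².
Falls 39.9 m from rest: t = √(2·39.9/9.81) = 2.85 s; v = g·t = 28.0 m/s.
Total time = 3.47 + 2.85 = 6.32 s

6.3 s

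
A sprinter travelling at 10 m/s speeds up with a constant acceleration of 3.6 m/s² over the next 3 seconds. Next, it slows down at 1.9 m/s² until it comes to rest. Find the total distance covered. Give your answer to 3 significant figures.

Phase 1 (accelerating): v₀ = 10.0 m/s, a = 3.6 m/s².
v = v₀ + at = 10.0 + (3.6)(3) = 20.8 m/s
Δx = v₀t + ½at² = 10.0·3 + 0.5·3.6·3² = 46.2 m

Phase 2 (decelerating): v₀ = 20.8 m/s, a = -1.9 m/s².
v = v₀ + at → t = (0 − 20.8) / -1.9 = 10.9 s
v² = v₀² + 2aΔx → Δx = (0² − 20.8²)/(2·-1.9) = 114 m
Total distance = 46.2 + 114 = 160 m

160 m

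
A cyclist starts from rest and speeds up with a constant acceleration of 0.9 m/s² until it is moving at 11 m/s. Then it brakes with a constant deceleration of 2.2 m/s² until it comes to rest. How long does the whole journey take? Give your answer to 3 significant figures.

17.2 s

Phase 1 (accelerating): v₀ = 0 m/s, a = 0.9 m/s².
v = v₀ + at → t = (11 − 0) / 0.9 = 12.2 s
v² = v₀² + 2aΔx → Δx = (11² − 0²)/(2·0.9) = 67.2 m

Phase 2 (decelerating): v₀ = 11.0 m/s, a = -2.2 m/s².
v = v₀ + at → t = (0 − 11.0) / -2.2 = 5.00 s
v² = v₀² + 2aΔx → Δx = (0² − 11.0²)/(2·-2.2) = 27.5 m
Total time = 12.2 + 5.00 = 17.2 s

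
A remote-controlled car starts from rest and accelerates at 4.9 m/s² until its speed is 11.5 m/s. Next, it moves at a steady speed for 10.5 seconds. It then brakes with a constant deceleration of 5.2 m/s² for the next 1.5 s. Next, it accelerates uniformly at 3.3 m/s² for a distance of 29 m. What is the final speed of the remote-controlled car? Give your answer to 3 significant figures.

14.3 m/s

Phase 1 (accelerating): v₀ = 0 m/s, a = 4.9 m/s².
v = v₀ + at → t = (11.5 − 0) / 4.9 = 2.35 s
v² = v₀² + 2aΔx → Δx = (11.5² − 0²)/(2·4.9) = 13.5 m

Phase 2 (constant speed): v₀ = 11.5 m/s, a = 0 m/s².
v = v₀ + at = 11.5 + (0)(10.5) = 11.5 m/s
Δx = v₀t + ½at² = 11.5·10.5 + 0.5·0·10.5² = 121 m

Phase 3 (decelerating): v₀ = 11.5 m/s, a = -5.2 m/s².
v = v₀ + at = 11.5 + (-5.2)(1.5) = 3.70 m/s
Δx = v₀t + ½at² = 11.5·1.5 + 0.5·-5.2·1.5² = 11.4 m

Phase 4 (accelerating): v₀ = 3.70 m/s, a = 3.3 m/s².
v² = v₀² + 2aΔx = 3.70² + 2·3.3·29 = 205 → v = 14.3 m/s
t = (v − v₀)/a = (14.3 − 3.70)/3.3 = 3.22 s
Final speed = 14.3 m/s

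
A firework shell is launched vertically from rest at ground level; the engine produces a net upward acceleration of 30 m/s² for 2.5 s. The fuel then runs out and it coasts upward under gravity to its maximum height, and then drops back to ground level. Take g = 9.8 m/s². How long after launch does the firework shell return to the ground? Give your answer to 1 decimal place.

19.0 s

Phase 1 (powered ascent): v₀ = 0 m/s, a = 30 m/s².
v = v₀ + at = 0 + (30)(2.5) = 75.0 m/s
Δx = v₀t + ½at² = 0·2.5 + 0.5·30·2.5² = 93.8 m

Phase 2 (coasting upward): v₀ = 75.0 m/s, a = -9.8 m/s².
v = v₀ + at → t = (0 − 75.0) / -9.8 = 7.65 s
v² = v₀² + 2aΔx → Δx = (0² − 75.0²)/(2·-9.8) = 287 m

Phase 3 (free fall): v₀ = 0 m/s, a = -9.8 m/s².
Falls 381 m from rest: t = √(2·381/9.8) = 8.81 s; v = g·t = 86.4 m/s.
Total time = 2.50 + 7.65 + 8.81 = 19.0 s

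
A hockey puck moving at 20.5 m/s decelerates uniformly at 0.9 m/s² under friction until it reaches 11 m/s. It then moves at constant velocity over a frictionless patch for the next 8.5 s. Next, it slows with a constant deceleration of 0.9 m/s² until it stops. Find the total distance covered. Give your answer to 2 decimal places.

Phase 1 (decelerating): v₀ = 20.5 m/s, a = -0.9 m/s².
v = v₀ + at → t = (11 − 20.5) / -0.9 = 10.6 s
v² = v₀² + 2aΔx → Δx = (11² − 20.5²)/(2·-0.9) = 166 m

Phase 2 (constant speed): v₀ = 11.0 m/s, a = 0 m/s².
v = v₀ + at = 11.0 + (0)(8.5) = 11.0 m/s
Δx = v₀t + ½at² = 11.0·8.5 + 0.5·0·8.5² = 93.5 m

Phase 3 (decelerating): v₀ = 11.0 m/s, a = -0.9 m/s².
v = v₀ + at → t = (0 − 11.0) / -0.9 = 12.2 s
v² = v₀² + 2aΔx → Δx = (0² − 11.0²)/(2·-0.9) = 67.2 m
Total distance = 166 + 93.5 + 67.2 = 327 m

326.97 m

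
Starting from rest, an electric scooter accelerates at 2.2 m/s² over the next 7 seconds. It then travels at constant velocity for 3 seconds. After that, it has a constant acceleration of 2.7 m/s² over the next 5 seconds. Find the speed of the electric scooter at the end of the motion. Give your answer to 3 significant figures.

Phase 1 (accelerating): v₀ = 0 m/s, a = 2.2 m/s².
v = v₀ + at = 0 + (2.2)(7) = 15.4 m/s
Δx = v₀t + ½at² = 0·7 + 0.5·2.2·7² = 53.9 m

Phase 2 (constant speed): v₀ = 15.4 m/s, a = 0 m/s².
v = v₀ + at = 15.4 + (0)(3) = 15.4 m/s
Δx = v₀t + ½at² = 15.4·3 + 0.5·0·3² = 46.2 m

Phase 3 (accelerating): v₀ = 15.4 m/s, a = 2.7 m/s².
v = v₀ + at = 15.4 + (2.7)(5) = 28.9 m/s
Δx = v₀t + ½at² = 15.4·5 + 0.5·2.7·5² = 111 m
Final speed = 28.9 m/s

28.9 m/s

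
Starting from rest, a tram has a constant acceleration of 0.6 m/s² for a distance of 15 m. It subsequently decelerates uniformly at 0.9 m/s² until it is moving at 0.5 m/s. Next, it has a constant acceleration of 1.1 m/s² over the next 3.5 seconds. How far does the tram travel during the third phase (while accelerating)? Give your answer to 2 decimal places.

Phase 1 (accelerating): v₀ = 0 m/s, a = 0.6 m/s².
v² = v₀² + 2aΔx = 0² + 2·0.6·15 = 18.0 → v = 4.24 m/s
t = (v − v₀)/a = (4.24 − 0)/0.6 = 7.07 s

Phase 2 (decelerating): v₀ = 4.24 m/s, a = -0.9 m/s².
v = v₀ + at → t = (0.5 − 4.24) / -0.9 = 4.16 s
v² = v₀² + 2aΔx → Δx = (0.5² − 4.24²)/(2·-0.9) = 9.86 m

Phase 3 (accelerating): v₀ = 0.500 m/s, a = 1.1 m/s².
v = v₀ + at = 0.500 + (1.1)(3.5) = 4.35 m/s
Δx = v₀t + ½at² = 0.500·3.5 + 0.5·1.1·3.5² = 8.49 m
Distance in phase 3 = 8.49 m

8.49 m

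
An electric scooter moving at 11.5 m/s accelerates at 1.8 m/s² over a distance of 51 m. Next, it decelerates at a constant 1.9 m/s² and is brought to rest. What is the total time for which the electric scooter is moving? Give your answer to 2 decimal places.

12.84 s

Phase 1 (accelerating): v₀ = 11.5 m/s, a = 1.8 m/s².
v² = v₀² + 2aΔx = 11.5² + 2·1.8·51 = 316 → v = 17.8 m/s
t = (v − v₀)/a = (17.8 − 11.5)/1.8 = 3.48 s

Phase 2 (decelerating): v₀ = 17.8 m/s, a = -1.9 m/s².
v = v₀ + at → t = (0 − 17.8) / -1.9 = 9.35 s
v² = v₀² + 2aΔx → Δx = (0² − 17.8²)/(2·-1.9) = 83.1 m
Total time = 3.48 + 9.35 = 12.8 s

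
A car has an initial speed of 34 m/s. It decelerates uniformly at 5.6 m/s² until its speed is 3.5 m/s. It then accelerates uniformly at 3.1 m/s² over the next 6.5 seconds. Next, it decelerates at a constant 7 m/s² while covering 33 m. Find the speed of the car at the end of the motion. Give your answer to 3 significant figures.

Phase 1 (decelerating): v₀ = 34.0 m/s, a = -5.6 m/s².
v = v₀ + at → t = (3.5 − 34.0) / -5.6 = 5.45 s
v² = v₀² + 2aΔx → Δx = (3.5² − 34.0²)/(2·-5.6) = 102 m

Phase 2 (accelerating): v₀ = 3.50 m/s, a = 3.1 m/s².
v = v₀ + at = 3.50 + (3.1)(6.5) = 23.7 m/s
Δx = v₀t + ½at² = 3.50·6.5 + 0.5·3.1·6.5² = 88.2 m

Phase 3 (decelerating): v₀ = 23.7 m/s, a = -7 m/s².
v² = v₀² + 2aΔx = 23.7² + 2·-7·33 = 97.3 → v = 9.87 m/s
t = (v − v₀)/a = (9.87 − 23.7)/-7 = 1.97 s
Final speed = 9.87 m/s

9.87 m/s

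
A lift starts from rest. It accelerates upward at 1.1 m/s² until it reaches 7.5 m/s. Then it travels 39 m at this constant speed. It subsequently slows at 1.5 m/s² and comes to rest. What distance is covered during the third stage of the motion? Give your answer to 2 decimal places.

18.75 m

Phase 1 (accelerating): v₀ = 0 m/s, a = 1.1 m/s².
v = v₀ + at → t = (7.5 − 0) / 1.1 = 6.82 s
v² = v₀² + 2aΔx → Δx = (7.5² − 0²)/(2·1.1) = 25.6 m

Phase 2 (constant speed): v₀ = 7.50 m/s, a = 0 m/s².
Constant speed: t = d/v = 39/7.50 = 5.20 s

Phase 3 (decelerating): v₀ = 7.50 m/s, a = -1.5 m/s².
v = v₀ + at → t = (0 − 7.50) / -1.5 = 5.00 s
v² = v₀² + 2aΔx → Δx = (0² − 7.50²)/(2·-1.5) = 18.8 m
Distance in phase 3 = 18.8 m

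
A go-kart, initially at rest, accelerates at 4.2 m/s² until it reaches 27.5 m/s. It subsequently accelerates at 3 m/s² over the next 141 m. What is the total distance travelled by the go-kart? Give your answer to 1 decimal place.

231.0 m

Phase 1 (accelerating): v₀ = 0 m/s, a = 4.2 m/s².
v = v₀ + at → t = (27.5 − 0) / 4.2 = 6.55 s
v² = v₀² + 2aΔx → Δx = (27.5² − 0²)/(2·4.2) = 90.0 m

Phase 2 (accelerating): v₀ = 27.5 m/s, a = 3 m/s².
v² = v₀² + 2aΔx = 27.5² + 2·3·141 = 1600 → v = 40.0 m/s
t = (v − v₀)/a = (40.0 − 27.5)/3 = 4.18 s
Total distance = 90.0 + 141 = 231 m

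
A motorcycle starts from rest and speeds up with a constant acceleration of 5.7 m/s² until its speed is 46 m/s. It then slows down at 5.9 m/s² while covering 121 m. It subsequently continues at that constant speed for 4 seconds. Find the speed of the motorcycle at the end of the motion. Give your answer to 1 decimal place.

Phase 1 (accelerating): v₀ = 0 m/s, a = 5.7 m/s².
v = v₀ + at → t = (46 − 0) / 5.7 = 8.07 s
v² = v₀² + 2aΔx → Δx = (46² − 0²)/(2·5.7) = 186 m

Phase 2 (decelerating): v₀ = 46.0 m/s, a = -5.9 m/s².
v² = v₀² + 2aΔx = 46.0² + 2·-5.9·121 = 688 → v = 26.2 m/s
t = (v − v₀)/a = (26.2 − 46.0)/-5.9 = 3.35 s

Phase 3 (constant speed): v₀ = 26.2 m/s, a = 0 m/s².
v = v₀ + at = 26.2 + (0)(4) = 26.2 m/s
Δx = v₀t + ½at² = 26.2·4 + 0.5·0·4² = 105 m
Final speed = 26.2 m/s

26.2 m/s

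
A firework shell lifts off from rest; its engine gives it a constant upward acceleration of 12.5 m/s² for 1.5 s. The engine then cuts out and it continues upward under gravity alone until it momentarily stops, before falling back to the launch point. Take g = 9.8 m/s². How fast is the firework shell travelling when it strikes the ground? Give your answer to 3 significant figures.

Phase 1 (powered ascent): v₀ = 0 m/s, a = 12.5 m/s².
v = v₀ + at = 0 + (12.5)(1.5) = 18.8 m/s
Δx = v₀t + ½at² = 0·1.5 + 0.5·12.5·1.5² = 14.1 m

Phase 2 (coasting upward): v₀ = 18.8 m/s, a = -9.8 m/s².
v = v₀ + at → t = (0 − 18.8) / -9.8 = 1.91 s
v² = v₀² + 2aΔx → Δx = (0² − 18.8²)/(2·-9.8) = 17.9 m

Phase 3 (free fall): v₀ = 0 m/s, a = -9.8 m/s².
Falls 32.0 m from rest: t = √(2·32.0/9.8) = 2.56 s; v = g·t = 25.0 m/s.
Impact speed = 25.0 m/s

25.0 m/s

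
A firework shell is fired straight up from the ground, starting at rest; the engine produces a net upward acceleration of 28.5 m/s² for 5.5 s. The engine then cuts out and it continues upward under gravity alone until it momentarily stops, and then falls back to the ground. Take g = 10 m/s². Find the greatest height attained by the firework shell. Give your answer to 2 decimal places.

Phase 1 (powered ascent): v₀ = 0 m/s, a = 28.5 m/s².
v = v₀ + at = 0 + (28.5)(5.5) = 157 m/s
Δx = v₀t + ½at² = 0·5.5 + 0.5·28.5·5.5² = 431 m

Phase 2 (coasting upward): v₀ = 157 m/s, a = -10 m/s².
v = v₀ + at → t = (0 − 157) / -10 = 15.7 s
v² = v₀² + 2aΔx → Δx = (0² − 157²)/(2·-10) = 1230 m
Maximum height = 431 + 1230 = 1660 m

1659.59 m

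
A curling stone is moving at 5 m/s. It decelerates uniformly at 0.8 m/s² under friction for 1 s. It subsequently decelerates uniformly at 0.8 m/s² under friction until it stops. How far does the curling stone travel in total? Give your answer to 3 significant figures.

Phase 1 (decelerating): v₀ = 5.00 m/s, a = -0.8 m/s².
v = v₀ + at = 5.00 + (-0.8)(1) = 4.20 m/s
Δx = v₀t + ½at² = 5.00·1 + 0.5·-0.8·1² = 4.60 m

Phase 2 (decelerating): v₀ = 4.20 m/s, a = -0.8 m/s².
v = v₀ + at → t = (0 − 4.20) / -0.8 = 5.25 s
v² = v₀² + 2aΔx → Δx = (0² − 4.20²)/(2·-0.8) = 11.0 m
Total distance = 4.60 + 11.0 = 15.6 m

15.6 m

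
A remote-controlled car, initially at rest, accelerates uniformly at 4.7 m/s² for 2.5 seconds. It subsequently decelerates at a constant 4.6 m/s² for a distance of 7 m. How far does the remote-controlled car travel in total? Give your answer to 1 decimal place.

21.7 m

Phase 1 (accelerating): v₀ = 0 m/s, a = 4.7 m/s².
v = v₀ + at = 0 + (4.7)(2.5) = 11.8 m/s
Δx = v₀t + ½at² = 0·2.5 + 0.5·4.7·2.5² = 14.7 m

Phase 2 (decelerating): v₀ = 11.8 m/s, a = -4.6 m/s².
v² = v₀² + 2aΔx = 11.8² + 2·-4.6·7 = 73.7 → v = 8.58 m/s
t = (v − v₀)/a = (8.58 − 11.8)/-4.6 = 0.689 s
Total distance = 14.7 + 7.00 = 21.7 m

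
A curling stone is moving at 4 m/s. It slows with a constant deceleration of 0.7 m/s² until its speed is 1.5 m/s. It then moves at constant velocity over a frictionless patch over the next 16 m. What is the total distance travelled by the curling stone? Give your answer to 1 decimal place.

25.8 m

Phase 1 (decelerating): v₀ = 4.00 m/s, a = -0.7 m/s².
v = v₀ + at → t = (1.5 − 4.00) / -0.7 = 3.57 s
v² = v₀² + 2aΔx → Δx = (1.5² − 4.00²)/(2·-0.7) = 9.82 m

Phase 2 (constant speed): v₀ = 1.50 m/s, a = 0 m/s².
Constant speed: t = d/v = 16/1.50 = 10.7 s
Total distance = 9.82 + 16.0 = 25.8 m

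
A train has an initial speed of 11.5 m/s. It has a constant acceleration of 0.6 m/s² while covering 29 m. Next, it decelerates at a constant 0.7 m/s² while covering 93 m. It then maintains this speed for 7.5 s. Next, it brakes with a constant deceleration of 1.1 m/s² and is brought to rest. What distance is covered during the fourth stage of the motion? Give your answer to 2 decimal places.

Phase 1 (accelerating): v₀ = 11.5 m/s, a = 0.6 m/s².
v² = v₀² + 2aΔx = 11.5² + 2·0.6·29 = 167 → v = 12.9 m/s
t = (v − v₀)/a = (12.9 − 11.5)/0.6 = 2.37 s

Phase 2 (decelerating): v₀ = 12.9 m/s, a = -0.7 m/s².
v² = v₀² + 2aΔx = 12.9² + 2·-0.7·93 = 36.9 → v = 6.07 m/s
t = (v − v₀)/a = (6.07 − 12.9)/-0.7 = 9.79 s

Phase 3 (constant speed): v₀ = 6.07 m/s, a = 0 m/s².
v = v₀ + at = 6.07 + (0)(7.5) = 6.07 m/s
Δx = v₀t + ½at² = 6.07·7.5 + 0.5·0·7.5² = 45.5 m

Phase 4 (decelerating): v₀ = 6.07 m/s, a = -1.1 m/s².
v = v₀ + at → t = (0 − 6.07) / -1.1 = 5.52 s
v² = v₀² + 2aΔx → Δx = (0² − 6.07²)/(2·-1.1) = 16.8 m
Distance in phase 4 = 16.8 m

16.75 m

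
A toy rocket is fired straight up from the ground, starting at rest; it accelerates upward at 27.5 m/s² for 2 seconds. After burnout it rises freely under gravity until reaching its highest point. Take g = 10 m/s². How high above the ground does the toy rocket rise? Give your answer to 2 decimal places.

206.25 m

Phase 1 (powered ascent): v₀ = 0 m/s, a = 27.5 m/s².
v = v₀ + at = 0 + (27.5)(2) = 55.0 m/s
Δx = v₀t + ½at² = 0·2 + 0.5·27.5·2² = 55.0 m

Phase 2 (coasting upward): v₀ = 55.0 m/s, a = -10 m/s².
v = v₀ + at → t = (0 − 55.0) / -10 = 5.50 s
v² = v₀² + 2aΔx → Δx = (0² − 55.0²)/(2·-10) = 151 m
Maximum height = 55.0 + 151 = 206 m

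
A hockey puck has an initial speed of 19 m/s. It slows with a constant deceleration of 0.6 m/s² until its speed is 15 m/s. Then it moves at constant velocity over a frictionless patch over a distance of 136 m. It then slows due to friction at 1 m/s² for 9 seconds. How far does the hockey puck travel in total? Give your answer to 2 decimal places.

343.83 m

Phase 1 (decelerating): v₀ = 19.0 m/s, a = -0.6 m/s².
v = v₀ + at → t = (15 − 19.0) / -0.6 = 6.67 s
v² = v₀² + 2aΔx → Δx = (15² − 19.0²)/(2·-0.6) = 113 m

Phase 2 (constant speed): v₀ = 15.0 m/s, a = 0 m/s².
Constant speed: t = d/v = 136/15.0 = 9.07 s

Phase 3 (decelerating): v₀ = 15.0 m/s, a = -1 m/s².
v = v₀ + at = 15.0 + (-1)(9) = 6.00 m/s
Δx = v₀t + ½at² = 15.0·9 + 0.5·-1·9² = 94.5 m
Total distance = 113 + 136 + 94.5 = 344 m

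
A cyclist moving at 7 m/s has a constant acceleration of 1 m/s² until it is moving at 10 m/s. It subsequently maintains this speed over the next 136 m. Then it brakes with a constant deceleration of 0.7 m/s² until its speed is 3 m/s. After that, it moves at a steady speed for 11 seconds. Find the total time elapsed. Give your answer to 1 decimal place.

37.6 s

Phase 1 (accelerating): v₀ = 7.00 m/s, a = 1 m/s².
v = v₀ + at → t = (10 − 7.00) / 1 = 3.00 s
v² = v₀² + 2aΔx → Δx = (10² − 7.00²)/(2·1) = 25.5 m

Phase 2 (constant speed): v₀ = 10.0 m/s, a = 0 m/s².
Constant speed: t = d/v = 136/10.0 = 13.6 s

Phase 3 (decelerating): v₀ = 10.0 m/s, a = -0.7 m/s².
v = v₀ + at → t = (3 − 10.0) / -0.7 = 10.0 s
v² = v₀² + 2aΔx → Δx = (3² − 10.0²)/(2·-0.7) = 65.0 m

Phase 4 (constant speed): v₀ = 3.00 m/s, a = 0 m/s².
v = v₀ + at = 3.00 + (0)(11) = 3.00 m/s
Δx = v₀t + ½at² = 3.00·11 + 0.5·0·11² = 33.0 m
Total time = 3.00 + 13.6 + 10.0 + 11.0 = 37.6 s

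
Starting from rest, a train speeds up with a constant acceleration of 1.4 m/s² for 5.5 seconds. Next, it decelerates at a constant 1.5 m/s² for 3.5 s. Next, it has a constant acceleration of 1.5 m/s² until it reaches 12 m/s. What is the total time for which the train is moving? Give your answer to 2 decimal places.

Phase 1 (accelerating): v₀ = 0 m/s, a = 1.4 m/s².
v = v₀ + at = 0 + (1.4)(5.5) = 7.70 m/s
Δx = v₀t + ½at² = 0·5.5 + 0.5·1.4·5.5² = 21.2 m

Phase 2 (decelerating): v₀ = 7.70 m/s, a = -1.5 m/s².
v = v₀ + at = 7.70 + (-1.5)(3.5) = 2.45 m/s
Δx = v₀t + ½at² = 7.70·3.5 + 0.5·-1.5·3.5² = 17.8 m

Phase 3 (accelerating): v₀ = 2.45 m/s, a = 1.5 m/s².
v = v₀ + at → t = (12 − 2.45) / 1.5 = 6.37 s
v² = v₀² + 2aΔx → Δx = (12² − 2.45²)/(2·1.5) = 46.0 m
Total time = 5.50 + 3.50 + 6.37 = 15.4 s

15.37 s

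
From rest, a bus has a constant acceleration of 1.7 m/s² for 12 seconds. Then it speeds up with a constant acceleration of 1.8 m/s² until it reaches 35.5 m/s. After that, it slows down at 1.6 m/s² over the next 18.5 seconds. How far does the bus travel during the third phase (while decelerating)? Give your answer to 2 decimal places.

382.95 m

Phase 1 (accelerating): v₀ = 0 m/s, a = 1.7 m/s².
v = v₀ + at = 0 + (1.7)(12) = 20.4 m/s
Δx = v₀t + ½at² = 0·12 + 0.5·1.7·12² = 122 m

Phase 2 (accelerating): v₀ = 20.4 m/s, a = 1.8 m/s².
v = v₀ + at → t = (35.5 − 20.4) / 1.8 = 8.39 s
v² = v₀² + 2aΔx → Δx = (35.5² − 20.4²)/(2·1.8) = 234 m

Phase 3 (decelerating): v₀ = 35.5 m/s, a = -1.6 m/s².
v = v₀ + at = 35.5 + (-1.6)(18.5) = 5.90 m/s
Δx = v₀t + ½at² = 35.5·18.5 + 0.5·-1.6·18.5² = 383 m
Distance in phase 3 = 383 m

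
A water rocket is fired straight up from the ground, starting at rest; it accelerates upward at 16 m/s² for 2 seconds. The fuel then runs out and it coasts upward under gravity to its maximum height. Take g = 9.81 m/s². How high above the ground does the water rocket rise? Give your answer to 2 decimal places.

84.19 m

Phase 1 (powered ascent): v₀ = 0 m/s, a = 16 m/s².
v = v₀ + at = 0 + (16)(2) = 32.0 m/s
Δx = v₀t + ½at² = 0·2 + 0.5·16·2² = 32.0 m

Phase 2 (coasting upward): v₀ = 32.0 m/s, a = -9.81 m/s².
v = v₀ + at → t = (0 − 32.0) / -9.81 = 3.26 s
v² = v₀² + 2aΔx → Δx = (0² − 32.0²)/(2·-9.81) = 52.2 m
Maximum height = 32.0 + 52.2 = 84.2 m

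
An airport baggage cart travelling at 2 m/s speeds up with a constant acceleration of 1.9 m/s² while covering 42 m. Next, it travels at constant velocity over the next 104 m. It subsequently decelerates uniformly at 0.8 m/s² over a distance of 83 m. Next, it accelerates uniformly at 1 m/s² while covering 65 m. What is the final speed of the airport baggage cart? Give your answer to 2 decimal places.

Phase 1 (accelerating): v₀ = 2.00 m/s, a = 1.9 m/s².
v² = v₀² + 2aΔx = 2.00² + 2·1.9·42 = 164 → v = 12.8 m/s
t = (v − v₀)/a = (12.8 − 2.00)/1.9 = 5.68 s

Phase 2 (constant speed): v₀ = 12.8 m/s, a = 0 m/s².
Constant speed: t = d/v = 104/12.8 = 8.13 s

Phase 3 (decelerating): v₀ = 12.8 m/s, a = -0.8 m/s².
v² = v₀² + 2aΔx = 12.8² + 2·-0.8·83 = 30.8 → v = 5.55 m/s
t = (v − v₀)/a = (5.55 − 12.8)/-0.8 = 9.05 s

Phase 4 (accelerating): v₀ = 5.55 m/s, a = 1 m/s².
v² = v₀² + 2aΔx = 5.55² + 2·1·65 = 161 → v = 12.7 m/s
t = (v − v₀)/a = (12.7 − 5.55)/1 = 7.13 s
Final speed = 12.7 m/s

12.68 m/s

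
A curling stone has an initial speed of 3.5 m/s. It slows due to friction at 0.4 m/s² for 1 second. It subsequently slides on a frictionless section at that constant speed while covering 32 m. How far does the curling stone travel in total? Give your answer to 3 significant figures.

Phase 1 (decelerating): v₀ = 3.50 m/s, a = -0.4 m/s².
v = v₀ + at = 3.50 + (-0.4)(1) = 3.10 m/s
Δx = v₀t + ½at² = 3.50·1 + 0.5·-0.4·1² = 3.30 m

Phase 2 (constant speed): v₀ = 3.10 m/s, a = 0 m/s².
Constant speed: t = d/v = 32/3.10 = 10.3 s
Total distance = 3.30 + 32.0 = 35.3 m

35.3 m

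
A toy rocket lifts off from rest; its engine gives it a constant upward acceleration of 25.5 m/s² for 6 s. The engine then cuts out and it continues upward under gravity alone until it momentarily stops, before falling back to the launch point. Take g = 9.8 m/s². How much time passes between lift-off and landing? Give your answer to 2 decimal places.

39.98 s

Phase 1 (powered ascent): v₀ = 0 m/s, a = 25.5 m/s².
v = v₀ + at = 0 + (25.5)(6) = 153 m/s
Δx = v₀t + ½at² = 0·6 + 0.5·25.5·6² = 459 m

Phase 2 (coasting upward): v₀ = 153 m/s, a = -9.8 m/s².
v = v₀ + at → t = (0 − 153) / -9.8 = 15.6 s
v² = v₀² + 2aΔx → Δx = (0² − 153²)/(2·-9.8) = 1190 m

Phase 3 (free fall): v₀ = 0 m/s, a = -9.8 m/s².
Falls 1650 m from rest: t = √(2·1650/9.8) = 18.4 s; v = g·t = 180 m/s.
Total time = 6.00 + 15.6 + 18.4 = 40.0 s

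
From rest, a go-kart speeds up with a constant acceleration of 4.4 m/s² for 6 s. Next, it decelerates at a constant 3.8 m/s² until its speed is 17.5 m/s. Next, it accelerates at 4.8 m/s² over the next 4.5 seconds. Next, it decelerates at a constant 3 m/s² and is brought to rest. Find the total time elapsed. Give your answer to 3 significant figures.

25.9 s

Phase 1 (accelerating): v₀ = 0 m/s, a = 4.4 m/s².
v = v₀ + at = 0 + (4.4)(6) = 26.4 m/s
Δx = v₀t + ½at² = 0·6 + 0.5·4.4·6² = 79.2 m

Phase 2 (decelerating): v₀ = 26.4 m/s, a = -3.8 m/s².
v = v₀ + at → t = (17.5 − 26.4) / -3.8 = 2.34 s
v² = v₀² + 2aΔx → Δx = (17.5² − 26.4²)/(2·-3.8) = 51.4 m

Phase 3 (accelerating): v₀ = 17.5 m/s, a = 4.8 m/s².
v = v₀ + at = 17.5 + (4.8)(4.5) = 39.1 m/s
Δx = v₀t + ½at² = 17.5·4.5 + 0.5·4.8·4.5² = 127 m

Phase 4 (decelerating): v₀ = 39.1 m/s, a = -3 m/s².
v = v₀ + at → t = (0 − 39.1) / -3 = 13.0 s
v² = v₀² + 2aΔx → Δx = (0² − 39.1²)/(2·-3) = 255 m
Total time = 6.00 + 2.34 + 4.50 + 13.0 = 25.9 s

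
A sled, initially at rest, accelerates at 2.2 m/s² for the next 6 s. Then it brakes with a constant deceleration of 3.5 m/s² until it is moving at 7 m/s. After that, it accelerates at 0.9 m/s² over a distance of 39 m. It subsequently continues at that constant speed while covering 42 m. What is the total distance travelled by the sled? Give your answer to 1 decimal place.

138.5 m

Phase 1 (accelerating): v₀ = 0 m/s, a = 2.2 m/s².
v = v₀ + at = 0 + (2.2)(6) = 13.2 m/s
Δx = v₀t + ½at² = 0·6 + 0.5·2.2·6² = 39.6 m

Phase 2 (decelerating): v₀ = 13.2 m/s, a = -3.5 m/s².
v = v₀ + at → t = (7 − 13.2) / -3.5 = 1.77 s
v² = v₀² + 2aΔx → Δx = (7² − 13.2²)/(2·-3.5) = 17.9 m

Phase 3 (accelerating): v₀ = 7.00 m/s, a = 0.9 m/s².
v² = v₀² + 2aΔx = 7.00² + 2·0.9·39 = 119 → v = 10.9 m/s
t = (v − v₀)/a = (10.9 − 7.00)/0.9 = 4.35 s

Phase 4 (constant speed): v₀ = 10.9 m/s, a = 0 m/s².
Constant speed: t = d/v = 42/10.9 = 3.85 s
Total distance = 39.6 + 17.9 + 39.0 + 42.0 = 138 m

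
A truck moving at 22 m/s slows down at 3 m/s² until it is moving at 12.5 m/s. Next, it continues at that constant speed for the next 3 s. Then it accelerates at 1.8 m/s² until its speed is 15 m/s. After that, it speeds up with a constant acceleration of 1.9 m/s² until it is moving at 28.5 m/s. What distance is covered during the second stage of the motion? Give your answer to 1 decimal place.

Phase 1 (decelerating): v₀ = 22.0 m/s, a = -3 m/s².
v = v₀ + at → t = (12.5 − 22.0) / -3 = 3.17 s
v² = v₀² + 2aΔx → Δx = (12.5² − 22.0²)/(2·-3) = 54.6 m

Phase 2 (constant speed): v₀ = 12.5 m/s, a = 0 m/s².
v = v₀ + at = 12.5 + (0)(3) = 12.5 m/s
Δx = v₀t + ½at² = 12.5·3 + 0.5·0·3² = 37.5 m
Distance in phase 2 = 37.5 m

37.5 m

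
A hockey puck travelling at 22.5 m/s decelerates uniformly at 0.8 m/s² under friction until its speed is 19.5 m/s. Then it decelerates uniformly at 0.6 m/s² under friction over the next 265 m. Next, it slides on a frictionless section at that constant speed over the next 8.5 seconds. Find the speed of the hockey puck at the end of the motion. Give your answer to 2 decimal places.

7.89 m/s

Phase 1 (decelerating): v₀ = 22.5 m/s, a = -0.8 m/s².
v = v₀ + at → t = (19.5 − 22.5) / -0.8 = 3.75 s
v² = v₀² + 2aΔx → Δx = (19.5² − 22.5²)/(2·-0.8) = 78.8 m

Phase 2 (decelerating): v₀ = 19.5 m/s, a = -0.6 m/s².
v² = v₀² + 2aΔx = 19.5² + 2·-0.6·265 = 62.2 → v = 7.89 m/s
t = (v − v₀)/a = (7.89 − 19.5)/-0.6 = 19.4 s

Phase 3 (constant speed): v₀ = 7.89 m/s, a = 0 m/s².
v = v₀ + at = 7.89 + (0)(8.5) = 7.89 m/s
Δx = v₀t + ½at² = 7.89·8.5 + 0.5·0·8.5² = 67.1 m
Final speed = 7.89 m/s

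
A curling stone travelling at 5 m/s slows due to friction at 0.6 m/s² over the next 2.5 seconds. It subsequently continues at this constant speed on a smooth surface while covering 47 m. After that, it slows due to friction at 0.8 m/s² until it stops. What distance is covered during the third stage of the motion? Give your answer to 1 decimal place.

Phase 1 (decelerating): v₀ = 5.00 m/s, a = -0.6 m/s².
v = v₀ + at = 5.00 + (-0.6)(2.5) = 3.50 m/s
Δx = v₀t + ½at² = 5.00·2.5 + 0.5·-0.6·2.5² = 10.6 m

Phase 2 (constant speed): v₀ = 3.50 m/s, a = 0 m/s².
Constant speed: t = d/v = 47/3.50 = 13.4 s

Phase 3 (decelerating): v₀ = 3.50 m/s, a = -0.8 m/s².
v = v₀ + at → t = (0 − 3.50) / -0.8 = 4.38 s
v² = v₀² + 2aΔx → Δx = (0² − 3.50²)/(2·-0.8) = 7.66 m
Distance in phase 3 = 7.66 m

7.7 m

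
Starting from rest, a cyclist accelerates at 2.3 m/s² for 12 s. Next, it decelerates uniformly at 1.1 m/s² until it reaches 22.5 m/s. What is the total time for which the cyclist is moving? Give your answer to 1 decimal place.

Phase 1 (accelerating): v₀ = 0 m/s, a = 2.3 m/s².
v = v₀ + at = 0 + (2.3)(12) = 27.6 m/s
Δx = v₀t + ½at² = 0·12 + 0.5·2.3·12² = 166 m

Phase 2 (decelerating): v₀ = 27.6 m/s, a = -1.1 m/s².
v = v₀ + at → t = (22.5 − 27.6) / -1.1 = 4.64 s
v² = v₀² + 2aΔx → Δx = (22.5² − 27.6²)/(2·-1.1) = 116 m
Total time = 12.0 + 4.64 = 16.6 s

16.6 s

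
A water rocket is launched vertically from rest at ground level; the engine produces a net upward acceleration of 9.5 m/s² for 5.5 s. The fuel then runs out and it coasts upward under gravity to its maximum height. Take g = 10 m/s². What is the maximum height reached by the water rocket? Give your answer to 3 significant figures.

280 m

Phase 1 (powered ascent): v₀ = 0 m/s, a = 9.5 m/s².
v = v₀ + at = 0 + (9.5)(5.5) = 52.2 m/s
Δx = v₀t + ½at² = 0·5.5 + 0.5·9.5·5.5² = 144 m

Phase 2 (coasting upward): v₀ = 52.2 m/s, a = -10 m/s².
v = v₀ + at → t = (0 − 52.2) / -10 = 5.22 s
v² = v₀² + 2aΔx → Δx = (0² − 52.2²)/(2·-10) = 137 m
Maximum height = 144 + 137 = 280 m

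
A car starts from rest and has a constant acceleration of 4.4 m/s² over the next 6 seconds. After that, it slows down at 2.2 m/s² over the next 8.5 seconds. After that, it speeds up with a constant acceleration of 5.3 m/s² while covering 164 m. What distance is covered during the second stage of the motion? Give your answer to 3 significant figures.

Phase 1 (accelerating): v₀ = 0 m/s, a = 4.4 m/s².
v = v₀ + at = 0 + (4.4)(6) = 26.4 m/s
Δx = v₀t + ½at² = 0·6 + 0.5·4.4·6² = 79.2 m

Phase 2 (decelerating): v₀ = 26.4 m/s, a = -2.2 m/s².
v = v₀ + at = 26.4 + (-2.2)(8.5) = 7.70 m/s
Δx = v₀t + ½at² = 26.4·8.5 + 0.5·-2.2·8.5² = 145 m
Distance in phase 2 = 145 m

145 m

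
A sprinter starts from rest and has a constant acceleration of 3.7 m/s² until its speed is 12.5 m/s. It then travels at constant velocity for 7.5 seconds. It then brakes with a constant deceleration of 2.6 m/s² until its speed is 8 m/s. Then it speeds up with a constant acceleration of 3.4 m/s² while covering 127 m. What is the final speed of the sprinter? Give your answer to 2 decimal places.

Phase 1 (accelerating): v₀ = 0 m/s, a = 3.7 m/s².
v = v₀ + at → t = (12.5 − 0) / 3.7 = 3.38 s
v² = v₀² + 2aΔx → Δx = (12.5² − 0²)/(2·3.7) = 21.1 m

Phase 2 (constant speed): v₀ = 12.5 m/s, a = 0 m/s².
v = v₀ + at = 12.5 + (0)(7.5) = 12.5 m/s
Δx = v₀t + ½at² = 12.5·7.5 + 0.5·0·7.5² = 93.8 m

Phase 3 (decelerating): v₀ = 12.5 m/s, a = -2.6 m/s².
v = v₀ + at → t = (8 − 12.5) / -2.6 = 1.73 s
v² = v₀² + 2aΔx → Δx = (8² − 12.5²)/(2·-2.6) = 17.7 m

Phase 4 (accelerating): v₀ = 8.00 m/s, a = 3.4 m/s².
v² = v₀² + 2aΔx = 8.00² + 2·3.4·127 = 928 → v = 30.5 m/s
t = (v − v₀)/a = (30.5 − 8.00)/3.4 = 6.60 s
Final speed = 30.5 m/s

30.46 m/s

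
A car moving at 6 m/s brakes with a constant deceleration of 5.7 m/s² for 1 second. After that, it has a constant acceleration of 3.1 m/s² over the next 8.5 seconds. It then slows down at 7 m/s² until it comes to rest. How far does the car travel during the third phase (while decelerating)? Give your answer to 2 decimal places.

50.73 m

Phase 1 (decelerating): v₀ = 6.00 m/s, a = -5.7 m/s².
v = v₀ + at = 6.00 + (-5.7)(1) = 0.300 m/s
Δx = v₀t + ½at² = 6.00·1 + 0.5·-5.7·1² = 3.15 m

Phase 2 (accelerating): v₀ = 0.300 m/s, a = 3.1 m/s².
v = v₀ + at = 0.300 + (3.1)(8.5) = 26.7 m/s
Δx = v₀t + ½at² = 0.300·8.5 + 0.5·3.1·8.5² = 115 m

Phase 3 (decelerating): v₀ = 26.7 m/s, a = -7 m/s².
v = v₀ + at → t = (0 − 26.7) / -7 = 3.81 s
v² = v₀² + 2aΔx → Δx = (0² − 26.7²)/(2·-7) = 50.7 m
Distance in phase 3 = 50.7 m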